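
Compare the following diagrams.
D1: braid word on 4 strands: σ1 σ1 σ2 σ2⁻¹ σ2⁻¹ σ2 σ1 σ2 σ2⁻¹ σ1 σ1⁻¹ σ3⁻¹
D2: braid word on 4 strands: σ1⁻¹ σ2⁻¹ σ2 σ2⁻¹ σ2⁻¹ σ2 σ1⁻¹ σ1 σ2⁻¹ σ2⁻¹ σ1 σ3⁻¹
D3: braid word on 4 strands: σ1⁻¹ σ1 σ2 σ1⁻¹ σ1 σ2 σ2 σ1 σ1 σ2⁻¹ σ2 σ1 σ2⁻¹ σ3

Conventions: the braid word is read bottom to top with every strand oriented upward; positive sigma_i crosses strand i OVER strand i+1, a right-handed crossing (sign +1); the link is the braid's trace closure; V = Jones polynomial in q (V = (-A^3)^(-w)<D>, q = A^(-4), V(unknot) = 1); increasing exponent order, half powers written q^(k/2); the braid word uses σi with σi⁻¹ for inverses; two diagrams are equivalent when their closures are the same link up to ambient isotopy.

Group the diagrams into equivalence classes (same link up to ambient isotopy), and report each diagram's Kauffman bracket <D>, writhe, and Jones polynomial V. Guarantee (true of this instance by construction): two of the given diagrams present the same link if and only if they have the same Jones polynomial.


grouping into links: {D1} | {D2} | {D3}
V(D1) = -q^(1/2) - q^(3/2) - q^(5/2) + q^(9/2)  (w +2, c 12, <D> = A^-12 - A^-4 - 1 - A^4)
D2 (bracket -A^-10 - A^-6 - A^-2 + A^6; 12 crossings at w = -4): V = q^(-9/2) - q^(-5/2) - q^(-3/2) - q^(-1/2)
V(D3) = -q^(3/2) - 2q^(7/2) + q^(9/2) - q^(11/2) + q^(13/2)  (w +6, c 14, <D> = A^-8 - A^-4 + 1 - 2A^4 - A^12)
key observation: comparing 3 Jones polynomials yields 3 groups


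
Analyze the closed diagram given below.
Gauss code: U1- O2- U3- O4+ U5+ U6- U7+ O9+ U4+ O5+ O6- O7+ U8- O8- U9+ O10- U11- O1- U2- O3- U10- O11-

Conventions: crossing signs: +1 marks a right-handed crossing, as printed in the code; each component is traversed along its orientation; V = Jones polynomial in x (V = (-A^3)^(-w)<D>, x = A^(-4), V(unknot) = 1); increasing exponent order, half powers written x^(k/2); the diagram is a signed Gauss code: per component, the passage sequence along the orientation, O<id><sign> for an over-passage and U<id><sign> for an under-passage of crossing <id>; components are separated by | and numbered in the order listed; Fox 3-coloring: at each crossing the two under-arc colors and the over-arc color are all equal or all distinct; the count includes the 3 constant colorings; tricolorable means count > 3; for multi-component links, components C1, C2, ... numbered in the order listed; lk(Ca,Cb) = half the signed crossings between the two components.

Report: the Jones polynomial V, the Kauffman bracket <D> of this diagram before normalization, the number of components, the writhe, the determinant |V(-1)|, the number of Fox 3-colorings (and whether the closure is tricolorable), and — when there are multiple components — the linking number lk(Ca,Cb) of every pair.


Jones polynomial: V(x) = -x^-6 + x^-5 - 2x^-4 + 3x^-3 - 2x^-2 + 3x^-1 - 1 + x - x^2
<D> = A^-17 - A^-13 + A^-9 - 3A^-5 + 2A^-1 - 3A^3 + 2A^7 - A^11 + A^15; writhe -3
components 1, writhe -3 (11 crossings)
3-colorings: 9 of 3^11, det 15 — tricolorable
note: w = -3 (over 11 crossings) is diagram-only; (-A^3)^(3) removes it from V


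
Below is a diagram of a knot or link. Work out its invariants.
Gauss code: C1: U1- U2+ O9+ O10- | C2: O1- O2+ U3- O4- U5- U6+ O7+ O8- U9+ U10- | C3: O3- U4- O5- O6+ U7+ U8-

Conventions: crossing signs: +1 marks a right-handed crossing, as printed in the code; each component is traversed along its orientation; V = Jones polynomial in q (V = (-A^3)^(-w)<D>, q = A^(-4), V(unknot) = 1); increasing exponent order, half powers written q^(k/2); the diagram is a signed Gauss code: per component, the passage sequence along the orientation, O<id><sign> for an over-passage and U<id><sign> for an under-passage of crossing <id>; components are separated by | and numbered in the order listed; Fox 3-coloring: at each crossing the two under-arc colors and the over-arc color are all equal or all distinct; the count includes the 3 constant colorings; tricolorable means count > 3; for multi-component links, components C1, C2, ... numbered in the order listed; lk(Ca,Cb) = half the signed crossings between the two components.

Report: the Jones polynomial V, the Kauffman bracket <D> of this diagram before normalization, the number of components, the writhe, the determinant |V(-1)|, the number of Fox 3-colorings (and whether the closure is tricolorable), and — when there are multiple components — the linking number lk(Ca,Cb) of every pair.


V = q^-3 + q^-2 + q^-1 + 1
<D> = A^-6 + A^-2 + A^2 + A^6 (w = -2)
3 components over 10 crossings, w = -2
lk(C1,C2): 0
lk(C1,C3) = 0
linking number lk(C2,C3) = -1
9 Fox colorings among 3^10, |V(-1)| = 0: tricolorable
why: the span of V is 3, within the link bound 10 + 3 - 1


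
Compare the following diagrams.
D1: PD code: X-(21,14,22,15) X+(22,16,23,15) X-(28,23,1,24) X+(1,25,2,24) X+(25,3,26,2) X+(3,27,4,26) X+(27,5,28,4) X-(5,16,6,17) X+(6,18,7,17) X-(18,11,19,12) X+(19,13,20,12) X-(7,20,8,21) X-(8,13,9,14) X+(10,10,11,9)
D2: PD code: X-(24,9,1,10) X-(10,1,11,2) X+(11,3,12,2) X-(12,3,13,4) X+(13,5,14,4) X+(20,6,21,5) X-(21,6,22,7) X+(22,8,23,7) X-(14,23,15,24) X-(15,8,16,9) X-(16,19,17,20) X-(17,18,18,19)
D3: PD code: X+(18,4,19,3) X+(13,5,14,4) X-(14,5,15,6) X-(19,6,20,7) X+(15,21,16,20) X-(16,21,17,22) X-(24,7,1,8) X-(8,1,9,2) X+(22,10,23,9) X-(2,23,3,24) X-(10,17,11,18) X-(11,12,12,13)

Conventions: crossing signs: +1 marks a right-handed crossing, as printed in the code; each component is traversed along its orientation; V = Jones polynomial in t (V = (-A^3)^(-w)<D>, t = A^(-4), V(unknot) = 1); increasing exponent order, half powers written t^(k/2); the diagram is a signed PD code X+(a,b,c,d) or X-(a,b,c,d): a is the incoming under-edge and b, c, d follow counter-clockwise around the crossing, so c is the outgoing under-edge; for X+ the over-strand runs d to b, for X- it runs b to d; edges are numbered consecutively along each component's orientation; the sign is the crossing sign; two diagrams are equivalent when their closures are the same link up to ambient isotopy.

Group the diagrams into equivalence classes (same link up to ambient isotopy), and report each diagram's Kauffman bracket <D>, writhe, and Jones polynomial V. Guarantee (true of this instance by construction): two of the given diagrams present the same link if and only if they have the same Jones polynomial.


equivalence classes: {D1} | {D2} | {D3}
D1 (bracket -A^-10 + A^-6 + A^2; 14 crossings at w = +2): V = t + t^3 - t^4
D2 (bracket A^-12; 12 crossings at w = -4): V = 1
D3 (bracket A^-8 + 1 - A^4; 12 crossings at w = -4): V = -t^-4 + t^-3 + t^-1
key observation: 3 classes among 3 diagrams; unequal V(t) rules out equality


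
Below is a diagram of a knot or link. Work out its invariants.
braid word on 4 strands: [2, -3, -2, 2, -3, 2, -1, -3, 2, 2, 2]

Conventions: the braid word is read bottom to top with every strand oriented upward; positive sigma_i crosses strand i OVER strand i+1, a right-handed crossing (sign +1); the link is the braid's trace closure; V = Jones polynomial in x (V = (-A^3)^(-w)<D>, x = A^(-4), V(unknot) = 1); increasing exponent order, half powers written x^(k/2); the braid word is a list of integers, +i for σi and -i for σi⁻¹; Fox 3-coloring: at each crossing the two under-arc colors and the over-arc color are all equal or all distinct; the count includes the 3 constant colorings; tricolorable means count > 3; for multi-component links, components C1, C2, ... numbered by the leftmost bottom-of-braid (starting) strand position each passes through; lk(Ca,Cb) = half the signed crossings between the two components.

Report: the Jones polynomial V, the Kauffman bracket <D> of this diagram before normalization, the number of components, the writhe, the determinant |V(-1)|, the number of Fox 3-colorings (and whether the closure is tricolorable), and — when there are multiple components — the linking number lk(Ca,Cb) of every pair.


Jones polynomial: V(x) = -x^-2 + 2x^-1 - 2 + 4x - 4x^2 + 4x^3 - 3x^4 + 2x^5 - x^6
<D> = A^-21 - 2A^-17 + 3A^-13 - 4A^-9 + 4A^-5 - 4A^-1 + 2A^3 - 2A^7 + A^11; writhe +1
components 1, writhe +1 (11 crossings)
3-colorings: 3 of 3^11, det 23 — not tricolorable
note: the word shrinks to σ2 σ3⁻¹ σ3⁻¹ σ2 σ1⁻¹ σ3⁻¹ σ2 σ2 σ2 after cancelling


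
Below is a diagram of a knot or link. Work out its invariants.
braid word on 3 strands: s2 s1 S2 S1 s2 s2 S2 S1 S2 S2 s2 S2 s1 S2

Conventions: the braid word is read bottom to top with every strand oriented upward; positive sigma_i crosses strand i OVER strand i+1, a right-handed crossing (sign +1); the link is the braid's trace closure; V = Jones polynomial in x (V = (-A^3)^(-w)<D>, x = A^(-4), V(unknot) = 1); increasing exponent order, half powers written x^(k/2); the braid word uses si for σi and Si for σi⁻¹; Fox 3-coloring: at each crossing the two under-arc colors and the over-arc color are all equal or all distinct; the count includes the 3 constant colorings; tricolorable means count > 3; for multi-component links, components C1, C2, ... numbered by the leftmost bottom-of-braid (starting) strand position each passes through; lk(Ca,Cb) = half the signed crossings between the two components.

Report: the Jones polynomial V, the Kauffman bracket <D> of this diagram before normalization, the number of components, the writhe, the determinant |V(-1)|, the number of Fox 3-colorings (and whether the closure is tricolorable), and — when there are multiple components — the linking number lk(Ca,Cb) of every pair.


V(x) = -x^-5 + x^-4 - x^-3 + 2x^-2 - x^-1 + 2 - x
bracket: -A^-10 + 2A^-6 - A^-2 + 2A^2 - A^6 + A^10 - A^14, w = -2
1 component, writhe -2, over 14 crossings
det 9, colorings 9 of 3^14 — tricolorable
observation: the span of V is 6, forcing >= 6 crossings in any diagram


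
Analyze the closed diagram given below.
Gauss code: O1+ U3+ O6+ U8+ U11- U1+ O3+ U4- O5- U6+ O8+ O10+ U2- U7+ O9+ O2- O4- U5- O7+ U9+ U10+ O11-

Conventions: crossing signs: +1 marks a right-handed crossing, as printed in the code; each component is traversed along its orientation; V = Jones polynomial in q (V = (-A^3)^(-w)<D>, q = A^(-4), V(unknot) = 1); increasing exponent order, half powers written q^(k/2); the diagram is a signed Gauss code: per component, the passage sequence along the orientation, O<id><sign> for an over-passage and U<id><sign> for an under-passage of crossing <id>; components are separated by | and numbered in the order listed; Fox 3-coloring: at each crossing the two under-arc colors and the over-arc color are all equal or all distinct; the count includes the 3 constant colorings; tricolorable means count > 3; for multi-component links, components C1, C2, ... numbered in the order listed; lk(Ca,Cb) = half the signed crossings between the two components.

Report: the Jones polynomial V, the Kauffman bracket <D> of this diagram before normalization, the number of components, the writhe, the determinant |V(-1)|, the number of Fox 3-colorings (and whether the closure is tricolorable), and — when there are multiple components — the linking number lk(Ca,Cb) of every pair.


V = q^-1 - 1 + 2q - 2q^2 + 2q^3 - 2q^4 + q^5
<D> = -A^-11 + 2A^-7 - 2A^-3 + 2A - 2A^5 + A^9 - A^13 (w = +3)
1 component over 11 crossings, w = +3
3 Fox colorings among 3^11, |V(-1)| = 11: not tricolorable
why: det 11 = |V(-1)|; not divisible by 3, so not tricolorable


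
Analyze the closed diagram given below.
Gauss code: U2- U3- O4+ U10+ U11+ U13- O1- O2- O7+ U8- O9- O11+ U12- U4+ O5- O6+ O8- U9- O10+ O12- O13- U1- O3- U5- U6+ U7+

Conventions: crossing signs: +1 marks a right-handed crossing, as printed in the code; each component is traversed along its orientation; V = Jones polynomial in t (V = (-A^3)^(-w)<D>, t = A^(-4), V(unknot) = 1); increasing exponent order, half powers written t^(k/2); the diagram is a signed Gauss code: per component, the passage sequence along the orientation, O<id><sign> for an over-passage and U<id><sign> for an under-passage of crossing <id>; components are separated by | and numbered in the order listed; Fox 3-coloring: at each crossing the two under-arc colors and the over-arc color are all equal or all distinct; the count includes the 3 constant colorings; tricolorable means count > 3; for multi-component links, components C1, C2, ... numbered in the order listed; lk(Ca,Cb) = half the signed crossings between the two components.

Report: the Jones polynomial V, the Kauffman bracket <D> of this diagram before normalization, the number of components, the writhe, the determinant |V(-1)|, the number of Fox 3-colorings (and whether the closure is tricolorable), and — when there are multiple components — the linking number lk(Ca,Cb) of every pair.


V(t) = t^-5 - 2t^-4 + 2t^-3 - 2t^-2 + 2t^-1 - 1 + t
bracket: -A^-13 + A^-9 - 2A^-5 + 2A^-1 - 2A^3 + 2A^7 - A^11, w = -3
1 component, writhe -3, over 13 crossings
det 11, colorings 3 of 3^13 — not tricolorable
observation: the span of V is 6, forcing >= 6 crossings in any diagram


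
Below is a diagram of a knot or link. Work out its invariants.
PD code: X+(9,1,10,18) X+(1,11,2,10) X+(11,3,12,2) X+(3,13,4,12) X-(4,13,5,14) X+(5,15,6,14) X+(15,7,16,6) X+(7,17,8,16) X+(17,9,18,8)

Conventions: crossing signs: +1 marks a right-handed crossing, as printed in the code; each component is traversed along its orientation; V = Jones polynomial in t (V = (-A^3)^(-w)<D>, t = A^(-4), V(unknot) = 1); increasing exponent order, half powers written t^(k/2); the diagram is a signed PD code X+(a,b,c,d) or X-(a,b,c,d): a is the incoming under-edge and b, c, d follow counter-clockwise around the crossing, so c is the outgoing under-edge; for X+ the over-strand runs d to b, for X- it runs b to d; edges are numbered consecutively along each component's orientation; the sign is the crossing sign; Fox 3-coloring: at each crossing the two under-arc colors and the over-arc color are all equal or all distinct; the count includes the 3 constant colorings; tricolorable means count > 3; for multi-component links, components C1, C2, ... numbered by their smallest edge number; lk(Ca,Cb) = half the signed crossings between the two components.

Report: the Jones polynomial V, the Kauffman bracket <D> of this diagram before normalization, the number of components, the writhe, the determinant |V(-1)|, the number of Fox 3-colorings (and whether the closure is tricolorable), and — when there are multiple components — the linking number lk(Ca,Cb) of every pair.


V(t) = t^3 + t^5 - t^6 + t^7 - t^8 + t^9 - t^10
bracket: A^-19 - A^-15 + A^-11 - A^-7 + A^-3 - A - A^9, w = +7
1 component, writhe +7, over 9 crossings
det 7, colorings 3 of 3^9 — not tricolorable
observation: |V(-1)| = 7: so not tricolorable, since 3 does not divide 7


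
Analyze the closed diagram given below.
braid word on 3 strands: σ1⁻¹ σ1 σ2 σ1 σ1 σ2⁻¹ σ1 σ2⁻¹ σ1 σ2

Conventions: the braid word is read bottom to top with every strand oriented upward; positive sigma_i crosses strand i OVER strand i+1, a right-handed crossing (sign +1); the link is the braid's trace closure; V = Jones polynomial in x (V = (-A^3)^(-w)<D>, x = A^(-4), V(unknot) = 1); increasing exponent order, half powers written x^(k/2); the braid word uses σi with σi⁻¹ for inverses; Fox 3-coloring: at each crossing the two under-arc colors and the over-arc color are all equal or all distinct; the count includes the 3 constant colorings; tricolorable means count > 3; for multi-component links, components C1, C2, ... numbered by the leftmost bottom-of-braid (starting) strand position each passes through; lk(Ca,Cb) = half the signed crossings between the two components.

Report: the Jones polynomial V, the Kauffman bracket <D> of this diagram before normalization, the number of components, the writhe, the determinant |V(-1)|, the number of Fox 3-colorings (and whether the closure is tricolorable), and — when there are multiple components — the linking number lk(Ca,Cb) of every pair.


Jones polynomial: V(x) = 2x - 2x^2 + 3x^3 - 3x^4 + 2x^5 - 2x^6 + x^7
<D> = A^-16 - 2A^-12 + 2A^-8 - 3A^-4 + 3 - 2A^4 + 2A^8; writhe +4
components 1, writhe +4 (10 crossings)
3-colorings: 9 of 3^10, det 15 — tricolorable
note: the span of V is 6, forcing >= 6 crossings in any diagram


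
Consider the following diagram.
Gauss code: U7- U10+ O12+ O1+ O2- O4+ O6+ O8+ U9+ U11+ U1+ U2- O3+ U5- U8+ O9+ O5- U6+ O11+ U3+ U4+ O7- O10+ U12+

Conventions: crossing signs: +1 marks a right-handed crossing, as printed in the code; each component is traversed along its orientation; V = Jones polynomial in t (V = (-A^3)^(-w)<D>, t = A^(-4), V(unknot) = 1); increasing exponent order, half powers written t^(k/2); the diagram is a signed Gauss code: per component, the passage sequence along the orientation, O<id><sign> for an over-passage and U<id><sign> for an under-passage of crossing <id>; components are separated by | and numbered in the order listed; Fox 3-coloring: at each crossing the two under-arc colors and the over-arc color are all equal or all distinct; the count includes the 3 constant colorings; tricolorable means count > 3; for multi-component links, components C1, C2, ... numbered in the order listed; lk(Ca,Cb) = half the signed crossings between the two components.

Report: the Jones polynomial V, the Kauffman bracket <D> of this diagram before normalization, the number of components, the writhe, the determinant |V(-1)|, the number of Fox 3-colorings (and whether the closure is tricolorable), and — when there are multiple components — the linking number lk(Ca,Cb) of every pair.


V(t) = t - t^2 + 2t^3 - t^4 + t^5 - t^6
bracket: -A^-6 + A^-2 - A^2 + 2A^6 - A^10 + A^14, w = +6
1 component, writhe +6, over 12 crossings
det 7, colorings 3 of 3^12 — not tricolorable
observation: |V(-1)| = 7: so not tricolorable, since 3 does not divide 7


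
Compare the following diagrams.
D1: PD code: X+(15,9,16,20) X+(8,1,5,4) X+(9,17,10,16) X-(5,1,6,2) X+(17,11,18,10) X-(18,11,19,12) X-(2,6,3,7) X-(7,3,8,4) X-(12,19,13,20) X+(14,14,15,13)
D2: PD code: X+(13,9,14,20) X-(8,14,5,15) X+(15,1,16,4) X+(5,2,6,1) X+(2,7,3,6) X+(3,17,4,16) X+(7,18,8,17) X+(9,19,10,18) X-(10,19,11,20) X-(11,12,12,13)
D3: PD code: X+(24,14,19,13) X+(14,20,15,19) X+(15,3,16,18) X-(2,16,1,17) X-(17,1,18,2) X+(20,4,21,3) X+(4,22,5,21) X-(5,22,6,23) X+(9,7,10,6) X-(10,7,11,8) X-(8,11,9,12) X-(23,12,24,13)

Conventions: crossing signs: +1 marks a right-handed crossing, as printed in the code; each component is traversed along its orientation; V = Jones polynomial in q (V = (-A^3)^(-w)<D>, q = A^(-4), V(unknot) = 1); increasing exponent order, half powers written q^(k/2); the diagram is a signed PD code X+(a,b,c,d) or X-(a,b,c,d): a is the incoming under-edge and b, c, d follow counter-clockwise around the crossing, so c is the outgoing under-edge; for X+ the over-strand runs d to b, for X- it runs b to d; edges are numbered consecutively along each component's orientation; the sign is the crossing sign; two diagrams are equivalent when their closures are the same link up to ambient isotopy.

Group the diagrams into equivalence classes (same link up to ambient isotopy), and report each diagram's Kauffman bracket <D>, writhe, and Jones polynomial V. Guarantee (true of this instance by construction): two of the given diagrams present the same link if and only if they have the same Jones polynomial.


classes: {D1} | {D2} | {D3}
V(D1) = q^-3 + q^-2 + q^-1 + 1  [10 crossings, <D> = 1 + A^4 + A^8 + A^12, w = 0]
D2 (bracket A^-8 + 2 + A^8; 10 crossings at w = +4): V = q + 2q^3 + q^5
V(D3) = q^-2 + 2 + q^2  [12 crossings, <D> = A^-8 + 2 + A^8, w = 0]
note: comparing 3 Jones polynomials yields 3 groups


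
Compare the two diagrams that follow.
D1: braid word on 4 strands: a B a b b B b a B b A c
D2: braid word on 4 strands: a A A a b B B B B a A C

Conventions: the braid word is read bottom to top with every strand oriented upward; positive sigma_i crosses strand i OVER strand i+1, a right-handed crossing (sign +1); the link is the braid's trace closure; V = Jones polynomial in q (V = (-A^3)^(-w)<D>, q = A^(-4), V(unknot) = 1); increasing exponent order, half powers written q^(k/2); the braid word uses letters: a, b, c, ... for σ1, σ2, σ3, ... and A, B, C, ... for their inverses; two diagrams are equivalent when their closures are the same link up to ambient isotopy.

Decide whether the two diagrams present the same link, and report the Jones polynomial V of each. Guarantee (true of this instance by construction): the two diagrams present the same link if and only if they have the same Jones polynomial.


equivalent: no
D1 (bracket -A^-6 - A^2 + A^6 - A^10; 12 crossings at w = +4): V = -q^(1/2) + q^(3/2) - q^(5/2) - q^(9/2)
V(D2) = q^(-9/2) - q^(-5/2) - q^(-3/2) - q^(-1/2)  [12 crossings, <D> = -A^-10 - A^-6 - A^-2 + A^6, w = -4]
observation: comparing 2 Jones polynomials yields 2 groups


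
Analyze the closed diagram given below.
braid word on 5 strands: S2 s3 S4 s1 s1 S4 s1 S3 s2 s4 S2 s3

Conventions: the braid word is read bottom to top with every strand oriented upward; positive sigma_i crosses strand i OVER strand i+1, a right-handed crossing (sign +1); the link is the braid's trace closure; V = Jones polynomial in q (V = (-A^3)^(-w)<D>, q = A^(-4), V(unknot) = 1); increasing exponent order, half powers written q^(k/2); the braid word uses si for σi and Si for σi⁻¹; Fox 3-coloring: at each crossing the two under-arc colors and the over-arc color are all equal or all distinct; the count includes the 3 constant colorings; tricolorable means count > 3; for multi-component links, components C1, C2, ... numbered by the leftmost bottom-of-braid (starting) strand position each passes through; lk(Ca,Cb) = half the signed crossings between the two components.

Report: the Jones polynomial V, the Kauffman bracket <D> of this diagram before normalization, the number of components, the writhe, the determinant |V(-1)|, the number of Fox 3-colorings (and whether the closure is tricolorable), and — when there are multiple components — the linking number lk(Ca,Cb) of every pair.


V = q^-1 - 1 + 2q - 3q^2 + 3q^3 - 2q^4 + 2q^5 - q^6
<D> = -A^-18 + 2A^-14 - 2A^-10 + 3A^-6 - 3A^-2 + 2A^2 - A^6 + A^10 (w = +2)
1 component over 12 crossings, w = +2
9 Fox colorings among 3^12, |V(-1)| = 15: tricolorable
why: |V(-1)| = 15: so tricolorable, since 3 divides 15


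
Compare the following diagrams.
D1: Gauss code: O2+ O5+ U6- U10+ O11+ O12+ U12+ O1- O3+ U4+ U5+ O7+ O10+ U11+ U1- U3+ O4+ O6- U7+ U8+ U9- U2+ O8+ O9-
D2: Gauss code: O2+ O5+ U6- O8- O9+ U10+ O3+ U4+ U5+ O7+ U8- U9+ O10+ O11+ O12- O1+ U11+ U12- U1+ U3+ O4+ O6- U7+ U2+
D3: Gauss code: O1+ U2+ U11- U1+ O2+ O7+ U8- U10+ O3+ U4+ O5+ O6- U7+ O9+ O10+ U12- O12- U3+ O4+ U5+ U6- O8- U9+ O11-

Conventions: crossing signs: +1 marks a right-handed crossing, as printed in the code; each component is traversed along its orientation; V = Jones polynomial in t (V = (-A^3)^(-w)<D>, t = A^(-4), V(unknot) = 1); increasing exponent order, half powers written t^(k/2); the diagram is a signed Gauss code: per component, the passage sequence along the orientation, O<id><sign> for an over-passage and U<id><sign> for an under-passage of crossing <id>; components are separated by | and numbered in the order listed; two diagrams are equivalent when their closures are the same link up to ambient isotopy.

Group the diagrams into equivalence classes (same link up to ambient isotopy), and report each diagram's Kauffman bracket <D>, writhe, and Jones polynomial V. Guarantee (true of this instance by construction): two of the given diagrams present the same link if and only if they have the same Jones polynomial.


equivalence classes: {D1, D2, D3}
D1 (bracket -A^-6 + A^-2 - A^2 + 2A^6 - A^10 + A^14; 12 crossings at w = +6): V = t - t^2 + 2t^3 - t^4 + t^5 - t^6
V(D2) = t - t^2 + 2t^3 - t^4 + t^5 - t^6  (w +6, c 12, <D> = -A^-6 + A^-2 - A^2 + 2A^6 - A^10 + A^14)
V(D3) = t - t^2 + 2t^3 - t^4 + t^5 - t^6  [12 crossings, <D> = -A^-12 + A^-8 - A^-4 + 2 - A^4 + A^8, w = +4]
key observation: one V(t) for all 3 diagrams — one class (guaranteed)


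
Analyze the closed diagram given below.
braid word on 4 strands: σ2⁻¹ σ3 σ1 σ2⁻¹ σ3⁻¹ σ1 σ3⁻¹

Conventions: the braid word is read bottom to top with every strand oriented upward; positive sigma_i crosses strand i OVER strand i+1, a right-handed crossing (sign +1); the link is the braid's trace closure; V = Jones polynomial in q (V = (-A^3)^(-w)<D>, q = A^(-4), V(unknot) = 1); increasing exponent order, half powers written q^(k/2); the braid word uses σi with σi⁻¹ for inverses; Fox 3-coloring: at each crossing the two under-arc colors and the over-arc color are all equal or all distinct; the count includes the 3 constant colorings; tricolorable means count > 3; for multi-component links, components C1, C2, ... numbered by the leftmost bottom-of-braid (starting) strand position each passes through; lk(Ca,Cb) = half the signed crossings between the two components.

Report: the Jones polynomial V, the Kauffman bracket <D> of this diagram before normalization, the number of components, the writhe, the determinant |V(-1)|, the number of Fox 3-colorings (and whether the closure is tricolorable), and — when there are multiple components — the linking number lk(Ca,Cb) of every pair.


V = q^-4 - q^-3 + q^-2 - 2q^-1 + 2 - q + q^2
<D> = -A^-11 + A^-7 - 2A^-3 + 2A - A^5 + A^9 - A^13 (w = -1)
1 component over 7 crossings, w = -1
9 Fox colorings among 3^7, |V(-1)| = 9: tricolorable
why: det 9 = |V(-1)|; divisible by 3, so tricolorable


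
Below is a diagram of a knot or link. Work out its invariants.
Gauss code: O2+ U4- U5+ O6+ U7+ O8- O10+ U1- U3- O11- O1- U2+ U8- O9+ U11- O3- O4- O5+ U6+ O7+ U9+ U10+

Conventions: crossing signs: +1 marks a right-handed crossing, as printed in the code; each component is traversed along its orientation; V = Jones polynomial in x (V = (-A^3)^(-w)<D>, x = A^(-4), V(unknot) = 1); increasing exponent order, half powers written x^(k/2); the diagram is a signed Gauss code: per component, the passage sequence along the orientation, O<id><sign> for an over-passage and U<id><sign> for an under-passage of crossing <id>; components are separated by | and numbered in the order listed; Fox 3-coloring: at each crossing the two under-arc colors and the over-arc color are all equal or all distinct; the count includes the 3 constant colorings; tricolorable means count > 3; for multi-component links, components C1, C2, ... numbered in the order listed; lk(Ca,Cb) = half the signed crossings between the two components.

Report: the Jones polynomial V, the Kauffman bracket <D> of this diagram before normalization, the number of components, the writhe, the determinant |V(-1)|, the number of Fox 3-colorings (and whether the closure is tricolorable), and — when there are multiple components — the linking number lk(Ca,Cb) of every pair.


V(x) = -x^-1 + 2 - x + 2x^2 - x^3 + x^4 - x^5
bracket: A^-17 - A^-13 + A^-9 - 2A^-5 + A^-1 - 2A^3 + A^7, w = +1
1 component, writhe +1, over 11 crossings
det 9, colorings 9 of 3^11 — tricolorable
observation: w = +1 shifts under R1 moves; the (-A^3)^(-1) factor cancels that in V


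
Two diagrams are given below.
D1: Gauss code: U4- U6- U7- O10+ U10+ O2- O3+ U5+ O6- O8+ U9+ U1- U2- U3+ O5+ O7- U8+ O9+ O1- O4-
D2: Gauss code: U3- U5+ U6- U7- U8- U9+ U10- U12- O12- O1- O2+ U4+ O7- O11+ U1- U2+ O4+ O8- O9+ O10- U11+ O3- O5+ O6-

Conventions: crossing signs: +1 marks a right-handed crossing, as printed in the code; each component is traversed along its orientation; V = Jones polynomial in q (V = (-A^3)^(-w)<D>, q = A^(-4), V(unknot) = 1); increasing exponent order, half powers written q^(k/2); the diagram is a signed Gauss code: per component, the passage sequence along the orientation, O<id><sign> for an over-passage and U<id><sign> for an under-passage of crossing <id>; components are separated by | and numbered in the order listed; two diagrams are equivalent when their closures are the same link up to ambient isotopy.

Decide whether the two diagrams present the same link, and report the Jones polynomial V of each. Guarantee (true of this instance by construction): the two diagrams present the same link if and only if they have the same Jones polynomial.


equivalent: yes
D1 (bracket 1; 10 crossings at w = 0): V = 1
V(D2) = 1  (w -2, c 12, <D> = A^-6)
key observation: from 10 to 12 crossings by R-moves: one link, two diagrams


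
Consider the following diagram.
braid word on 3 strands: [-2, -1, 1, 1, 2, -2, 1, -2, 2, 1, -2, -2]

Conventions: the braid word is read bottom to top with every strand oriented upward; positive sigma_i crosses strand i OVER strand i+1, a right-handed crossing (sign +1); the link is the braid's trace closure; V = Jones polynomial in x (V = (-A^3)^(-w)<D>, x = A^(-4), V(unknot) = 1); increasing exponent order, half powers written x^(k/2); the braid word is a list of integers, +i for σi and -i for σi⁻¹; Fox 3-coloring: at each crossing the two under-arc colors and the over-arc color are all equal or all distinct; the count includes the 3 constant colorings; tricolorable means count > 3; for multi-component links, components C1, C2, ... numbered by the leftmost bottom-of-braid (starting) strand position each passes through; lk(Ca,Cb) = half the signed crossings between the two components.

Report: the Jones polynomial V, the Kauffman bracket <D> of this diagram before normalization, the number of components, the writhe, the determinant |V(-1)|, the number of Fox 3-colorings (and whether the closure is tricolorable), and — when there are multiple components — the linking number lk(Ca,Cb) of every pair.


V = -x^-3 + x^-2 - x^-1 + 3 - x + x^2 - x^3
<D> = -A^-12 + A^-8 - A^-4 + 3 - A^4 + A^8 - A^12 (w = 0)
1 component over 12 crossings, w = 0
27 Fox colorings among 3^12, |V(-1)| = 9: tricolorable
why: |V(-1)| = 9: so tricolorable, since 3 divides 9


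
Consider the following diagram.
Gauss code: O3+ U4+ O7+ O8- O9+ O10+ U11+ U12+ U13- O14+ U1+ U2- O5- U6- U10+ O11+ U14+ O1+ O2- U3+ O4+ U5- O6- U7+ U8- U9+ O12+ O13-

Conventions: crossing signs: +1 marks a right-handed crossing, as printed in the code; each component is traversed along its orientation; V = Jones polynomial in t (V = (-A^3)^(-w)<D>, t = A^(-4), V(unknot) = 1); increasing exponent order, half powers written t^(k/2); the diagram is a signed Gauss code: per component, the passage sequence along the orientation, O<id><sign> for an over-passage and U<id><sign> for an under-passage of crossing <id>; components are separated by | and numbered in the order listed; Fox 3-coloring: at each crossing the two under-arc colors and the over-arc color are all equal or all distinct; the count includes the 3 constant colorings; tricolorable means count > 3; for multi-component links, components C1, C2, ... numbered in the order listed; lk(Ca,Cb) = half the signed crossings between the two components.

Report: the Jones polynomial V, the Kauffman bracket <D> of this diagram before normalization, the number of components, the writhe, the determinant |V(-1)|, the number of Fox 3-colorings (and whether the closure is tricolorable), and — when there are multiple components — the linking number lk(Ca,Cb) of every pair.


V(t) = 2t - 2t^2 + 3t^3 - 3t^4 + 2t^5 - 2t^6 + t^7
bracket: A^-16 - 2A^-12 + 2A^-8 - 3A^-4 + 3 - 2A^4 + 2A^8, w = +4
1 component, writhe +4, over 14 crossings
det 15, colorings 9 of 3^14 — tricolorable
observation: the span of V is 6, forcing >= 6 crossings in any diagram


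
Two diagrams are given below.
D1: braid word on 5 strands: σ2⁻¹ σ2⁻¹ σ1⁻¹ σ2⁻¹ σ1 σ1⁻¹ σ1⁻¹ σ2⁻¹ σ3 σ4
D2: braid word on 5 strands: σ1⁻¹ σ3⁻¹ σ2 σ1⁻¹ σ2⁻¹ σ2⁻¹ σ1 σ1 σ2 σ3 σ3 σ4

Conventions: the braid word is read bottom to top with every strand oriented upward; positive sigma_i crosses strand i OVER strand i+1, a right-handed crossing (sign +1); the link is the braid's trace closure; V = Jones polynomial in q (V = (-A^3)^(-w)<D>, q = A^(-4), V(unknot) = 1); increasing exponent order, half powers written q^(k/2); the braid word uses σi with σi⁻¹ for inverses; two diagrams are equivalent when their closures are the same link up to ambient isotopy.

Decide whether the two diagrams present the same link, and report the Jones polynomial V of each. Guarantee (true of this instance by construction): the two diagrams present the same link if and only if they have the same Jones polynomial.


equivalent: no
V(D1) = -q^-7 + q^-6 - q^-5 + q^-4 + q^-2  (w -4, c 10, <D> = A^-4 + A^4 - A^8 + A^12 - A^16)
V(D2) = -q^-3 + 2q^-2 - 2q^-1 + 3 - 2q + 2q^2 - q^3  (w +2, c 12, <D> = -A^-6 + 2A^-2 - 2A^2 + 3A^6 - 2A^10 + 2A^14 - A^18)
why: comparing 2 Jones polynomials yields 2 groups


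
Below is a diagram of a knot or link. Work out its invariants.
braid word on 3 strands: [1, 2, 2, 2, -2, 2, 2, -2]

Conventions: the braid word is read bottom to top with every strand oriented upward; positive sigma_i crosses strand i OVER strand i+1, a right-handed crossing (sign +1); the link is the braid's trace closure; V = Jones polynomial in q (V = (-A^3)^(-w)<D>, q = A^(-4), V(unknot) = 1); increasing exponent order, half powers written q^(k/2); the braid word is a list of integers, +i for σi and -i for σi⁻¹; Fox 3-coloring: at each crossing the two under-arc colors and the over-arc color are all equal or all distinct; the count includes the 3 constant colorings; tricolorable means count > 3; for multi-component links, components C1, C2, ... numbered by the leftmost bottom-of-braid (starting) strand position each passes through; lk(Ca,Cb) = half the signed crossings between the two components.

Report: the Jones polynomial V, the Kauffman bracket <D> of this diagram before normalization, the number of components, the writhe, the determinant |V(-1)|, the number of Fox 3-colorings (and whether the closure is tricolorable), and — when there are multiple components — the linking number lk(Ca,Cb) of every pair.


V(q) = q + q^3 - q^4
bracket: -A^-4 + 1 + A^8, w = +4
1 component, writhe +4, over 8 crossings
det 3, colorings 9 of 3^8 — tricolorable
observation: free reduction leaves σ1 σ2 σ2 σ2 of the original 8 letters


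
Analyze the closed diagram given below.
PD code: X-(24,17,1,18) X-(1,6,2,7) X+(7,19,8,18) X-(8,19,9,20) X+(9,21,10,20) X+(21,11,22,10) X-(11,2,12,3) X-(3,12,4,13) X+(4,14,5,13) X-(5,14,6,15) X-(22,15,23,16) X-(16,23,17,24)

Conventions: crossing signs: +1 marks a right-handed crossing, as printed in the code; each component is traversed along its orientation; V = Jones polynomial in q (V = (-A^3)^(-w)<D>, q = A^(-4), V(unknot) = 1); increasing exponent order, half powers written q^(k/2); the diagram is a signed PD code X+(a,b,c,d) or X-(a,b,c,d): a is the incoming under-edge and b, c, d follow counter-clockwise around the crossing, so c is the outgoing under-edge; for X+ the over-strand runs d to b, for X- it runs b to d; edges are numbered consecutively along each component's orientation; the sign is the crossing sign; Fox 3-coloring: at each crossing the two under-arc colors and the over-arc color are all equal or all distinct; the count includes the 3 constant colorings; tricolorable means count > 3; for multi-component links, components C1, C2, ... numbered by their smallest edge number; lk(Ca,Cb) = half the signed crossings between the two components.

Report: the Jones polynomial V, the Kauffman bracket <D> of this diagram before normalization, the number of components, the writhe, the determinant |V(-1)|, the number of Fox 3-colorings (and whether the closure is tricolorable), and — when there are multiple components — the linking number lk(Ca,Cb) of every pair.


V = q^-7 - 2q^-6 + 2q^-5 - 3q^-4 + 3q^-3 - 2q^-2 + 2q^-1
<D> = 2A^-8 - 2A^-4 + 3 - 3A^4 + 2A^8 - 2A^12 + A^16 (w = -4)
1 component over 12 crossings, w = -4
9 Fox colorings among 3^12, |V(-1)| = 15: tricolorable
why: the span of V is 6, forcing >= 6 crossings in any diagram


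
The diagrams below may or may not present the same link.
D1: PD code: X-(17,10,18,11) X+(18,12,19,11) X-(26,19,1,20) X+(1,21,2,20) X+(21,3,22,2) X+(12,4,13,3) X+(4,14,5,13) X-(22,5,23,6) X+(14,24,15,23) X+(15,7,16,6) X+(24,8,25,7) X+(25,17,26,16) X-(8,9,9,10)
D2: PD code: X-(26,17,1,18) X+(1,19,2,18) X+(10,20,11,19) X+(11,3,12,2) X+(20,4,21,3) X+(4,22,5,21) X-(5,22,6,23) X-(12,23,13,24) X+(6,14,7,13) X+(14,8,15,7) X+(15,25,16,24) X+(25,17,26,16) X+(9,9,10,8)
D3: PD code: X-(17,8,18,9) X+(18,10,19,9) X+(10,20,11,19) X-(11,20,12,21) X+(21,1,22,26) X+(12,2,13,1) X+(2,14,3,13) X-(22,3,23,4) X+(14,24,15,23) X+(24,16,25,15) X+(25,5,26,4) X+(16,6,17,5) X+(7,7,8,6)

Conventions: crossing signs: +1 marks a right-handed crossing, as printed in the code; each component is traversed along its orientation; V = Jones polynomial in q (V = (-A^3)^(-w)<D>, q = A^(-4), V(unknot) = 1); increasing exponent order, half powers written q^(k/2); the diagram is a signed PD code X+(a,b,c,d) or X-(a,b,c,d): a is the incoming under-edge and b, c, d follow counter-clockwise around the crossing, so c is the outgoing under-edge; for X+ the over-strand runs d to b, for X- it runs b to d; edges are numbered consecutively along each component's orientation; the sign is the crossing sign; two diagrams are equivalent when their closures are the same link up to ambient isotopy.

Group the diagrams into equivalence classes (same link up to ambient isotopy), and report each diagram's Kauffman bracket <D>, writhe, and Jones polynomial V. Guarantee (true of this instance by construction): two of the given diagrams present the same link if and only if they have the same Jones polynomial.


classes: {D1, D2, D3}
V(D1) = q^2 + 2q^4 - 2q^5 + q^6 - 2q^7 + q^8  [13 crossings, <D> = -A^-17 + 2A^-13 - A^-9 + 2A^-5 - 2A^-1 - A^7, w = +5]
D2 (bracket -A^-11 + 2A^-7 - A^-3 + 2A - 2A^5 - A^13; 13 crossings at w = +7): V = q^2 + 2q^4 - 2q^5 + q^6 - 2q^7 + q^8
D3 (bracket -A^-11 + 2A^-7 - A^-3 + 2A - 2A^5 - A^13; 13 crossings at w = +7): V = q^2 + 2q^4 - 2q^5 + q^6 - 2q^7 + q^8
note: one V(q) for all 3 diagrams — one class (guaranteed)


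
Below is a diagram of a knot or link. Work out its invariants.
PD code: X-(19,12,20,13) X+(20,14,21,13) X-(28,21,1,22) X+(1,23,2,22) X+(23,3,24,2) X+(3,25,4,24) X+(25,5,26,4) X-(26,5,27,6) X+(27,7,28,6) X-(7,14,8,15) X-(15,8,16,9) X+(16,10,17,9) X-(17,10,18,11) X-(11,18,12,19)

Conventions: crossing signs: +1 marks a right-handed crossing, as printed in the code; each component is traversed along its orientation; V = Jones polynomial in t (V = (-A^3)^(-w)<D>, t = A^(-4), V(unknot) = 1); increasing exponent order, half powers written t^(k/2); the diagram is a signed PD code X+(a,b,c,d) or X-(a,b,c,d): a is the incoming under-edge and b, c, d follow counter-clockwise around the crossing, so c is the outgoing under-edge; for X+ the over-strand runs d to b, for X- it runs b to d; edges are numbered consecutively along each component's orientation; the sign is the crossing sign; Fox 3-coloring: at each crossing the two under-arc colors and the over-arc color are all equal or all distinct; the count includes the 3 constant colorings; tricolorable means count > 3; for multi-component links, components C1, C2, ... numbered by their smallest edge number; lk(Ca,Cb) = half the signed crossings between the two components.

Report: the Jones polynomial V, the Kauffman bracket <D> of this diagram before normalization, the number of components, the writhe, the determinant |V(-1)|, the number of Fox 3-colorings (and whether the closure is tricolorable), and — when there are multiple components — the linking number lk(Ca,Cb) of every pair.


V(t) = -t^-3 + t^-2 - t^-1 + 3 - t + t^2 - t^3
bracket: -A^-12 + A^-8 - A^-4 + 3 - A^4 + A^8 - A^12, w = 0
1 component, writhe 0, over 14 crossings
det 9, colorings 27 of 3^14 — tricolorable
observation: det 9 = |V(-1)|; divisible by 3, so tricolorable


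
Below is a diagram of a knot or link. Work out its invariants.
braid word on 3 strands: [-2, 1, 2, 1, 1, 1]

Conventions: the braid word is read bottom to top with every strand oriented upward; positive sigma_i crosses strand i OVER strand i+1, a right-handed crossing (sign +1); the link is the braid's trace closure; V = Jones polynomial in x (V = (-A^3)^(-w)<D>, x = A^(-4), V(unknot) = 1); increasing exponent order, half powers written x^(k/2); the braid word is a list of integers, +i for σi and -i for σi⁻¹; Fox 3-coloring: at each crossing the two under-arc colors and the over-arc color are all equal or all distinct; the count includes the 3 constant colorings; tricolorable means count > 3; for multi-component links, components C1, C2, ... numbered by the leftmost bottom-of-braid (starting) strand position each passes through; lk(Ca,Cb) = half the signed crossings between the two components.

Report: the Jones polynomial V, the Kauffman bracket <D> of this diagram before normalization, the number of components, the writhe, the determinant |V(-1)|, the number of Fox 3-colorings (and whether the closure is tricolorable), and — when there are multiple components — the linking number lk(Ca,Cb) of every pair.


V(x) = x + x^3 - x^4
bracket: -A^-4 + 1 + A^8, w = +4
1 component, writhe +4, over 6 crossings
det 3, colorings 9 of 3^6 — tricolorable
observation: w = +4 shifts under R1 moves; the (-A^3)^(-4) factor cancels that in V
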